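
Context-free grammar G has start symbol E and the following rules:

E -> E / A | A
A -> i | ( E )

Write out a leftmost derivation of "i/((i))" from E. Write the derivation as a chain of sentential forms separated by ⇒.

E ⇒ E/A ⇒ A/A ⇒ i/A ⇒ i/(E) ⇒ i/(A) ⇒ i/((E)) ⇒ i/((A)) ⇒ i/((i))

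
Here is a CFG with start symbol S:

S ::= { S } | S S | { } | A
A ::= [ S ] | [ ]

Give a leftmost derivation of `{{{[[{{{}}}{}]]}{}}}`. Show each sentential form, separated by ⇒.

S⇒{S}⇒{{S}}⇒{{SS}}⇒{{{S}S}}⇒{{{A}S}}⇒{{{[S]}S}}⇒{{{[A]}S}}⇒{{{[[S]]}S}}⇒{{{[[SS]]}S}}⇒{{{[[{S}S]]}S}}⇒{{{[[{{S}}S]]}S}}⇒{{{[[{{{}}}S]]}S}}⇒{{{[[{{{}}}{}]]}S}}⇒{{{[[{{{}}}{}]]}{}}}

S ⇒ {S}   [S ::= { S }]
{S} ⇒ {{S}}   [S ::= { S }]
{{S}} ⇒ {{SS}}   [S ::= S S]
{{SS}} ⇒ {{{S}S}}   [S ::= { S }]
{{{S}S}} ⇒ {{{A}S}}   [S ::= A]
{{{A}S}} ⇒ {{{[S]}S}}   [A ::= [ S ]]
{{{[S]}S}} ⇒ {{{[A]}S}}   [S ::= A]
{{{[A]}S}} ⇒ {{{[[S]]}S}}   [A ::= [ S ]]
{{{[[S]]}S}} ⇒ {{{[[SS]]}S}}   [S ::= S S]
{{{[[SS]]}S}} ⇒ {{{[[{S}S]]}S}}   [S ::= { S }]
{{{[[{S}S]]}S}} ⇒ {{{[[{{S}}S]]}S}}   [S ::= { S }]
{{{[[{{S}}S]]}S}} ⇒ {{{[[{{{}}}S]]}S}}   [S ::= { }]
{{{[[{{{}}}S]]}S}} ⇒ {{{[[{{{}}}{}]]}S}}   [S ::= { }]
{{{[[{{{}}}{}]]}S}} ⇒ {{{[[{{{}}}{}]]}{}}}   [S ::= { }]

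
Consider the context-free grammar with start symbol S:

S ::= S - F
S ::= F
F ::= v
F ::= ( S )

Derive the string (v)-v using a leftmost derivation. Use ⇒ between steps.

S ⇒ S-F   [S ::= S - F]
S-F ⇒ F-F   [S ::= F]
F-F ⇒ (S)-F   [F ::= ( S )]
(S)-F ⇒ (F)-F   [S ::= F]
(F)-F ⇒ (v)-F   [F ::= v]
(v)-F ⇒ (v)-v   [F ::= v]

S⇒S-F⇒F-F⇒(S)-F⇒(F)-F⇒(v)-F⇒(v)-v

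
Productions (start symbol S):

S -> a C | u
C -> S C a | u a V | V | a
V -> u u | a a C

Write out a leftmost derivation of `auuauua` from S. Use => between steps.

S => aC   [S -> a C]
aC => aSCa   [C -> S C a]
aSCa => auCa   [S -> u]
auCa => auuaVa   [C -> u a V]
auuaVa => auuauua   [V -> u u]

S => aC => aSCa => auCa => auuaVa => auuauua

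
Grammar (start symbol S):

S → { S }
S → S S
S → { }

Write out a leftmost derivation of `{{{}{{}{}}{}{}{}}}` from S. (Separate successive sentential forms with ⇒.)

S ⇒ {S}   [S → { S }]
{S} ⇒ {{S}}   [S → { S }]
{{S}} ⇒ {{SS}}   [S → S S]
{{SS}} ⇒ {{SSS}}   [S → S S]
{{SSS}} ⇒ {{SSSS}}   [S → S S]
{{SSSS}} ⇒ {{SSSSS}}   [S → S S]
{{SSSSS}} ⇒ {{{}SSSS}}   [S → { }]
{{{}SSSS}} ⇒ {{{}{S}SSS}}   [S → { S }]
{{{}{S}SSS}} ⇒ {{{}{SS}SSS}}   [S → S S]
{{{}{SS}SSS}} ⇒ {{{}{{}S}SSS}}   [S → { }]
{{{}{{}S}SSS}} ⇒ {{{}{{}{}}SSS}}   [S → { }]
{{{}{{}{}}SSS}} ⇒ {{{}{{}{}}{}SS}}   [S → { }]
{{{}{{}{}}{}SS}} ⇒ {{{}{{}{}}{}{}S}}   [S → { }]
{{{}{{}{}}{}{}S}} ⇒ {{{}{{}{}}{}{}{}}}   [S → { }]

S ⇒ {S} ⇒ {{S}} ⇒ {{SS}} ⇒ {{SSS}} ⇒ {{SSSS}} ⇒ {{SSSSS}} ⇒ {{{}SSSS}} ⇒ {{{}{S}SSS}} ⇒ {{{}{SS}SSS}} ⇒ {{{}{{}S}SSS}} ⇒ {{{}{{}{}}SSS}} ⇒ {{{}{{}{}}{}SS}} ⇒ {{{}{{}{}}{}{}S}} ⇒ {{{}{{}{}}{}{}{}}}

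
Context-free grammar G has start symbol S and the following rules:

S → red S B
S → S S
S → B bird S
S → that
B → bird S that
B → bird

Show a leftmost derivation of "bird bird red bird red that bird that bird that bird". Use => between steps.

S => B bird S => bird bird S => bird bird red S B => bird bird red B bird S B => bird bird red bird S that bird S B => bird bird red bird red S B that bird S B => bird bird red bird red that B that bird S B => bird bird red bird red that bird that bird S B => bird bird red bird red that bird that bird that B => bird bird red bird red that bird that bird that bird

S => B bird S   [S → B bird S]
B bird S => bird bird S   [B → bird]
bird bird S => bird bird red S B   [S → red S B]
bird bird red S B => bird bird red B bird S B   [S → B bird S]
bird bird red B bird S B => bird bird red bird S that bird S B   [B → bird S that]
bird bird red bird S that bird S B => bird bird red bird red S B that bird S B   [S → red S B]
bird bird red bird red S B that bird S B => bird bird red bird red that B that bird S B   [S → that]
bird bird red bird red that B that bird S B => bird bird red bird red that bird that bird S B   [B → bird]
bird bird red bird red that bird that bird S B => bird bird red bird red that bird that bird that B   [S → that]
bird bird red bird red that bird that bird that B => bird bird red bird red that bird that bird that bird   [B → bird]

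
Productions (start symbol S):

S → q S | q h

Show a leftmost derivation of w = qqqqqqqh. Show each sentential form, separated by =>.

S => qS => qqS => qqqS => qqqqS => qqqqqS => qqqqqqS => qqqqqqqh

S => qS   [S → q S]
qS => qqS   [S → q S]
qqS => qqqS   [S → q S]
qqqS => qqqqS   [S → q S]
qqqqS => qqqqqS   [S → q S]
qqqqqS => qqqqqqS   [S → q S]
qqqqqqS => qqqqqqqh   [S → q h]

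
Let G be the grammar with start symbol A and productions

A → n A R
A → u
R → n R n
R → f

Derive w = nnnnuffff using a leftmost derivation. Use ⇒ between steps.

A ⇒ nAR ⇒ nnARR ⇒ nnnARRR ⇒ nnnnARRRR ⇒ nnnnuRRRR ⇒ nnnnufRRR ⇒ nnnnuffRR ⇒ nnnnufffR ⇒ nnnnuffff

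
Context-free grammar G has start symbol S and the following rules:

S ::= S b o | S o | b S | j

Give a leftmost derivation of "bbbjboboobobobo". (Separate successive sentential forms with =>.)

S=>Sbo=>Sbobo=>Sbobobo=>bSbobobo=>bSobobobo=>bSboobobobo=>bbSboobobobo=>bbbSboobobobo=>bbbSboboobobobo=>bbbjboboobobobo

S => Sbo   [S ::= S b o]
Sbo => Sbobo   [S ::= S b o]
Sbobo => Sbobobo   [S ::= S b o]
Sbobobo => bSbobobo   [S ::= b S]
bSbobobo => bSobobobo   [S ::= S o]
bSobobobo => bSboobobobo   [S ::= S b o]
bSboobobobo => bbSboobobobo   [S ::= b S]
bbSboobobobo => bbbSboobobobo   [S ::= b S]
bbbSboobobobo => bbbSboboobobobo   [S ::= S b o]
bbbSboboobobobo => bbbjboboobobobo   [S ::= j]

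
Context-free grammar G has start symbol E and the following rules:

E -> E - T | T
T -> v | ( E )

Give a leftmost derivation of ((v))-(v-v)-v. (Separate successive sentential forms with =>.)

E => E-T   [E -> E - T]
E-T => E-T-T   [E -> E - T]
E-T-T => T-T-T   [E -> T]
T-T-T => (E)-T-T   [T -> ( E )]
(E)-T-T => (T)-T-T   [E -> T]
(T)-T-T => ((E))-T-T   [T -> ( E )]
((E))-T-T => ((T))-T-T   [E -> T]
((T))-T-T => ((v))-T-T   [T -> v]
((v))-T-T => ((v))-(E)-T   [T -> ( E )]
((v))-(E)-T => ((v))-(E-T)-T   [E -> E - T]
((v))-(E-T)-T => ((v))-(T-T)-T   [E -> T]
((v))-(T-T)-T => ((v))-(v-T)-T   [T -> v]
((v))-(v-T)-T => ((v))-(v-v)-T   [T -> v]
((v))-(v-v)-T => ((v))-(v-v)-v   [T -> v]

E=>E-T=>E-T-T=>T-T-T=>(E)-T-T=>(T)-T-T=>((E))-T-T=>((T))-T-T=>((v))-T-T=>((v))-(E)-T=>((v))-(E-T)-T=>((v))-(T-T)-T=>((v))-(v-T)-T=>((v))-(v-v)-T=>((v))-(v-v)-v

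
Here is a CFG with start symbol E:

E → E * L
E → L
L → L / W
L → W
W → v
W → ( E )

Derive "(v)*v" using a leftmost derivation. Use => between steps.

E => E*L   [E → E * L]
E*L => L*L   [E → L]
L*L => W*L   [L → W]
W*L => (E)*L   [W → ( E )]
(E)*L => (L)*L   [E → L]
(L)*L => (W)*L   [L → W]
(W)*L => (v)*L   [W → v]
(v)*L => (v)*W   [L → W]
(v)*W => (v)*v   [W → v]

E => E*L => L*L => W*L => (E)*L => (L)*L => (W)*L => (v)*L => (v)*W => (v)*v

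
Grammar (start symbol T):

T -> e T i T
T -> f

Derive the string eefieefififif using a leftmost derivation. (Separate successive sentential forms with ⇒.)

T ⇒ eTiT ⇒ eeTiTiT ⇒ eefiTiT ⇒ eefieTiTiT ⇒ eefieeTiTiTiT ⇒ eefieefiTiTiT ⇒ eefieefifiTiT ⇒ eefieefififiT ⇒ eefieefififif

T ⇒ eTiT   [T -> e T i T]
eTiT ⇒ eeTiTiT   [T -> e T i T]
eeTiTiT ⇒ eefiTiT   [T -> f]
eefiTiT ⇒ eefieTiTiT   [T -> e T i T]
eefieTiTiT ⇒ eefieeTiTiTiT   [T -> e T i T]
eefieeTiTiTiT ⇒ eefieefiTiTiT   [T -> f]
eefieefiTiTiT ⇒ eefieefifiTiT   [T -> f]
eefieefifiTiT ⇒ eefieefififiT   [T -> f]
eefieefififiT ⇒ eefieefififif   [T -> f]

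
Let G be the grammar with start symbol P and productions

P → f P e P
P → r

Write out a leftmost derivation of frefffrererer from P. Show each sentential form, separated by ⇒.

P⇒fPeP⇒freP⇒frefPeP⇒freffPePeP⇒frefffPePePeP⇒frefffrePePeP⇒frefffrerePeP⇒frefffrerereP⇒frefffrererer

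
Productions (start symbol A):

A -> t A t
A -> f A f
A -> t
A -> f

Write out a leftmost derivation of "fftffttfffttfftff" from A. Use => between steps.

A => fAf => ffAff => fftAtff => fftfAftff => fftffAfftff => fftfftAtfftff => fftffttAttfftff => fftffttfAfttfftff => fftffttfffttfftff

A => fAf   [A -> f A f]
fAf => ffAff   [A -> f A f]
ffAff => fftAtff   [A -> t A t]
fftAtff => fftfAftff   [A -> f A f]
fftfAftff => fftffAfftff   [A -> f A f]
fftffAfftff => fftfftAtfftff   [A -> t A t]
fftfftAtfftff => fftffttAttfftff   [A -> t A t]
fftffttAttfftff => fftffttfAfttfftff   [A -> f A f]
fftffttfAfttfftff => fftffttfffttfftff   [A -> f]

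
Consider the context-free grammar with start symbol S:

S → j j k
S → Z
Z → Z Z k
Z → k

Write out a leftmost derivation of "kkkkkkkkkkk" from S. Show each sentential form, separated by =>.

S => Z   [S → Z]
Z => ZZk   [Z → Z Z k]
ZZk => ZZkZk   [Z → Z Z k]
ZZkZk => ZZkZkZk   [Z → Z Z k]
ZZkZkZk => ZZkZkZkZk   [Z → Z Z k]
ZZkZkZkZk => ZZkZkZkZkZk   [Z → Z Z k]
ZZkZkZkZkZk => kZkZkZkZkZk   [Z → k]
kZkZkZkZkZk => kkkZkZkZkZk   [Z → k]
kkkZkZkZkZk => kkkkkZkZkZk   [Z → k]
kkkkkZkZkZk => kkkkkkkZkZk   [Z → k]
kkkkkkkZkZk => kkkkkkkkkZk   [Z → k]
kkkkkkkkkZk => kkkkkkkkkkk   [Z → k]

S=>Z=>ZZk=>ZZkZk=>ZZkZkZk=>ZZkZkZkZk=>ZZkZkZkZkZk=>kZkZkZkZkZk=>kkkZkZkZkZk=>kkkkkZkZkZk=>kkkkkkkZkZk=>kkkkkkkkkZk=>kkkkkkkkkkk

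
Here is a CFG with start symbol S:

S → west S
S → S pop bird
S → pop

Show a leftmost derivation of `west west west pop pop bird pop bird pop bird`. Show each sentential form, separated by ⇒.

S ⇒ west S ⇒ west west S ⇒ west west west S ⇒ west west west S pop bird ⇒ west west west S pop bird pop bird ⇒ west west west S pop bird pop bird pop bird ⇒ west west west pop pop bird pop bird pop bird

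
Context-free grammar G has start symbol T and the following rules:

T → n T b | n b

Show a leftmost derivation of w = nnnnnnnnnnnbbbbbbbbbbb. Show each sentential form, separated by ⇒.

T ⇒ nTb ⇒ nnTbb ⇒ nnnTbbb ⇒ nnnnTbbbb ⇒ nnnnnTbbbbb ⇒ nnnnnnTbbbbbb ⇒ nnnnnnnTbbbbbbb ⇒ nnnnnnnnTbbbbbbbb ⇒ nnnnnnnnnTbbbbbbbbb ⇒ nnnnnnnnnnTbbbbbbbbbb ⇒ nnnnnnnnnnnbbbbbbbbbbb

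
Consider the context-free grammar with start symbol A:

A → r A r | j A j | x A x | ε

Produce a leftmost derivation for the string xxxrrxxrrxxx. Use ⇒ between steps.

A⇒xAx⇒xxAxx⇒xxxAxxx⇒xxxrArxxx⇒xxxrrArrxxx⇒xxxrrxAxrrxxx⇒xxxrrxxrrxxx

A ⇒ xAx   [A → x A x]
xAx ⇒ xxAxx   [A → x A x]
xxAxx ⇒ xxxAxxx   [A → x A x]
xxxAxxx ⇒ xxxrArxxx   [A → r A r]
xxxrArxxx ⇒ xxxrrArrxxx   [A → r A r]
xxxrrArrxxx ⇒ xxxrrxAxrrxxx   [A → x A x]
xxxrrxAxrrxxx ⇒ xxxrrxxrrxxx   [A → ε]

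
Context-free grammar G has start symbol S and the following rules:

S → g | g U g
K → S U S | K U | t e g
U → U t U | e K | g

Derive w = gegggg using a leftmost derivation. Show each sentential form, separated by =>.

S=>gUg=>geKg=>geSUSg=>gegUSg=>geggSg=>gegggg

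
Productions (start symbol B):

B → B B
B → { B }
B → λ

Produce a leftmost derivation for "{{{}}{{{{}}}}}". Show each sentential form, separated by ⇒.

B ⇒ {B}   [B → { B }]
{B} ⇒ {BB}   [B → B B]
{BB} ⇒ {{B}B}   [B → { B }]
{{B}B} ⇒ {{{B}}B}   [B → { B }]
{{{B}}B} ⇒ {{{}}B}   [B → λ]
{{{}}B} ⇒ {{{}}BB}   [B → B B]
{{{}}BB} ⇒ {{{}}{B}B}   [B → { B }]
{{{}}{B}B} ⇒ {{{}}{{B}}B}   [B → { B }]
{{{}}{{B}}B} ⇒ {{{}}{{{B}}}B}   [B → { B }]
{{{}}{{{B}}}B} ⇒ {{{}}{{{{B}}}}B}   [B → { B }]
{{{}}{{{{B}}}}B} ⇒ {{{}}{{{{}}}}B}   [B → λ]
{{{}}{{{{}}}}B} ⇒ {{{}}{{{{}}}}}   [B → λ]

B ⇒ {B} ⇒ {BB} ⇒ {{B}B} ⇒ {{{B}}B} ⇒ {{{}}B} ⇒ {{{}}BB} ⇒ {{{}}{B}B} ⇒ {{{}}{{B}}B} ⇒ {{{}}{{{B}}}B} ⇒ {{{}}{{{{B}}}}B} ⇒ {{{}}{{{{}}}}B} ⇒ {{{}}{{{{}}}}}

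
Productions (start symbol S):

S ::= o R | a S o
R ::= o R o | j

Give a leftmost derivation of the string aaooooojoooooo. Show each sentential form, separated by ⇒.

S ⇒ aSo ⇒ aaSoo ⇒ aaoRoo ⇒ aaooRooo ⇒ aaoooRoooo ⇒ aaooooRooooo ⇒ aaoooooRoooooo ⇒ aaooooojoooooo

S ⇒ aSo   [S ::= a S o]
aSo ⇒ aaSoo   [S ::= a S o]
aaSoo ⇒ aaoRoo   [S ::= o R]
aaoRoo ⇒ aaooRooo   [R ::= o R o]
aaooRooo ⇒ aaoooRoooo   [R ::= o R o]
aaoooRoooo ⇒ aaooooRooooo   [R ::= o R o]
aaooooRooooo ⇒ aaoooooRoooooo   [R ::= o R o]
aaoooooRoooooo ⇒ aaooooojoooooo   [R ::= j]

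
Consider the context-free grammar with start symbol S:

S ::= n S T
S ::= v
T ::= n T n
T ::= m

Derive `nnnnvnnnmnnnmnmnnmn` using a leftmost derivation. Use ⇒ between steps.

S ⇒ nST   [S ::= n S T]
nST ⇒ nnSTT   [S ::= n S T]
nnSTT ⇒ nnnSTTT   [S ::= n S T]
nnnSTTT ⇒ nnnnSTTTT   [S ::= n S T]
nnnnSTTTT ⇒ nnnnvTTTT   [S ::= v]
nnnnvTTTT ⇒ nnnnvnTnTTT   [T ::= n T n]
nnnnvnTnTTT ⇒ nnnnvnnTnnTTT   [T ::= n T n]
nnnnvnnTnnTTT ⇒ nnnnvnnnTnnnTTT   [T ::= n T n]
nnnnvnnnTnnnTTT ⇒ nnnnvnnnmnnnTTT   [T ::= m]
nnnnvnnnmnnnTTT ⇒ nnnnvnnnmnnnmTT   [T ::= m]
nnnnvnnnmnnnmTT ⇒ nnnnvnnnmnnnmnTnT   [T ::= n T n]
nnnnvnnnmnnnmnTnT ⇒ nnnnvnnnmnnnmnmnT   [T ::= m]
nnnnvnnnmnnnmnmnT ⇒ nnnnvnnnmnnnmnmnnTn   [T ::= n T n]
nnnnvnnnmnnnmnmnnTn ⇒ nnnnvnnnmnnnmnmnnmn   [T ::= m]

S⇒nST⇒nnSTT⇒nnnSTTT⇒nnnnSTTTT⇒nnnnvTTTT⇒nnnnvnTnTTT⇒nnnnvnnTnnTTT⇒nnnnvnnnTnnnTTT⇒nnnnvnnnmnnnTTT⇒nnnnvnnnmnnnmTT⇒nnnnvnnnmnnnmnTnT⇒nnnnvnnnmnnnmnmnT⇒nnnnvnnnmnnnmnmnnTn⇒nnnnvnnnmnnnmnmnnmn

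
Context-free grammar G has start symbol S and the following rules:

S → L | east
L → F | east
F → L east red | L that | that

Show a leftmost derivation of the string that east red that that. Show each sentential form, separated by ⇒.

S ⇒ L ⇒ F ⇒ L that ⇒ F that ⇒ L that that ⇒ F that that ⇒ L east red that that ⇒ F east red that that ⇒ that east red that that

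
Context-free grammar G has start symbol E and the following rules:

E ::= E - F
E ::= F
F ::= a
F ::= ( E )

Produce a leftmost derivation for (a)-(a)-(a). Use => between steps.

E => E-F => E-F-F => F-F-F => (E)-F-F => (F)-F-F => (a)-F-F => (a)-(E)-F => (a)-(F)-F => (a)-(a)-F => (a)-(a)-(E) => (a)-(a)-(F) => (a)-(a)-(a)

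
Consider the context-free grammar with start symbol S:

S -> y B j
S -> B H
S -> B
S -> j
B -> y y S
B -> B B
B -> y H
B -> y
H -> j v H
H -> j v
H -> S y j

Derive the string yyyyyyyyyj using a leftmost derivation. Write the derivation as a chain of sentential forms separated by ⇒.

S ⇒ yBj ⇒ yBBj ⇒ yBBBj ⇒ yBBBBj ⇒ yBBBBBj ⇒ yBBBBBBj ⇒ yyySBBBBBj ⇒ yyyBBBBBBj ⇒ yyyyBBBBBj ⇒ yyyyyBBBBj ⇒ yyyyyyBBBj ⇒ yyyyyyyBBj ⇒ yyyyyyyyBj ⇒ yyyyyyyyyj

S ⇒ yBj   [S -> y B j]
yBj ⇒ yBBj   [B -> B B]
yBBj ⇒ yBBBj   [B -> B B]
yBBBj ⇒ yBBBBj   [B -> B B]
yBBBBj ⇒ yBBBBBj   [B -> B B]
yBBBBBj ⇒ yBBBBBBj   [B -> B B]
yBBBBBBj ⇒ yyySBBBBBj   [B -> y y S]
yyySBBBBBj ⇒ yyyBBBBBBj   [S -> B]
yyyBBBBBBj ⇒ yyyyBBBBBj   [B -> y]
yyyyBBBBBj ⇒ yyyyyBBBBj   [B -> y]
yyyyyBBBBj ⇒ yyyyyyBBBj   [B -> y]
yyyyyyBBBj ⇒ yyyyyyyBBj   [B -> y]
yyyyyyyBBj ⇒ yyyyyyyyBj   [B -> y]
yyyyyyyyBj ⇒ yyyyyyyyyj   [B -> y]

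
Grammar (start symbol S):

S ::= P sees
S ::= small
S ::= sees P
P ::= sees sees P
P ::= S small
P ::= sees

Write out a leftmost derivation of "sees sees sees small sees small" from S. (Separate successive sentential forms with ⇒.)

S ⇒ sees P ⇒ sees S small ⇒ sees P sees small ⇒ sees S small sees small ⇒ sees sees P small sees small ⇒ sees sees sees small sees small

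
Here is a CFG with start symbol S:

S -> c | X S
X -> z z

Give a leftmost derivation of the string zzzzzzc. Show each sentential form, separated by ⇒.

S⇒XS⇒zzS⇒zzXS⇒zzzzS⇒zzzzXS⇒zzzzzzS⇒zzzzzzc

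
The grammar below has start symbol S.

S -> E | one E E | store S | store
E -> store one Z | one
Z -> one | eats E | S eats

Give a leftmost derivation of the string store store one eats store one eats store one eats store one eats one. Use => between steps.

S => store S   [S -> store S]
store S => store E   [S -> E]
store E => store store one Z   [E -> store one Z]
store store one Z => store store one eats E   [Z -> eats E]
store store one eats E => store store one eats store one Z   [E -> store one Z]
store store one eats store one Z => store store one eats store one eats E   [Z -> eats E]
store store one eats store one eats E => store store one eats store one eats store one Z   [E -> store one Z]
store store one eats store one eats store one Z => store store one eats store one eats store one eats E   [Z -> eats E]
store store one eats store one eats store one eats E => store store one eats store one eats store one eats store one Z   [E -> store one Z]
store store one eats store one eats store one eats store one Z => store store one eats store one eats store one eats store one eats E   [Z -> eats E]
store store one eats store one eats store one eats store one eats E => store store one eats store one eats store one eats store one eats one   [E -> one]

S => store S => store E => store store one Z => store store one eats E => store store one eats store one Z => store store one eats store one eats E => store store one eats store one eats store one Z => store store one eats store one eats store one eats E => store store one eats store one eats store one eats store one Z => store store one eats store one eats store one eats store one eats E => store store one eats store one eats store one eats store one eats one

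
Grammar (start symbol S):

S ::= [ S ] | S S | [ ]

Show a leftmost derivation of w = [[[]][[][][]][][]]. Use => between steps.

S => [S] => [SS] => [SSS] => [SSSS] => [[S]SSS] => [[[]]SSS] => [[[]][S]SS] => [[[]][SS]SS] => [[[]][SSS]SS] => [[[]][[]SS]SS] => [[[]][[][]S]SS] => [[[]][[][][]]SS] => [[[]][[][][]][]S] => [[[]][[][][]][][]]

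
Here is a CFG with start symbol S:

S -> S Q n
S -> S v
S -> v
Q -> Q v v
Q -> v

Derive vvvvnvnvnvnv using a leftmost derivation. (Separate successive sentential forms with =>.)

S => Sv   [S -> S v]
Sv => SQnv   [S -> S Q n]
SQnv => SQnQnv   [S -> S Q n]
SQnQnv => SQnQnQnv   [S -> S Q n]
SQnQnQnv => SQnQnQnQnv   [S -> S Q n]
SQnQnQnQnv => SvQnQnQnQnv   [S -> S v]
SvQnQnQnQnv => SvvQnQnQnQnv   [S -> S v]
SvvQnQnQnQnv => vvvQnQnQnQnv   [S -> v]
vvvQnQnQnQnv => vvvvnQnQnQnv   [Q -> v]
vvvvnQnQnQnv => vvvvnvnQnQnv   [Q -> v]
vvvvnvnQnQnv => vvvvnvnvnQnv   [Q -> v]
vvvvnvnvnQnv => vvvvnvnvnvnv   [Q -> v]

S=>Sv=>SQnv=>SQnQnv=>SQnQnQnv=>SQnQnQnQnv=>SvQnQnQnQnv=>SvvQnQnQnQnv=>vvvQnQnQnQnv=>vvvvnQnQnQnv=>vvvvnvnQnQnv=>vvvvnvnvnQnv=>vvvvnvnvnvnv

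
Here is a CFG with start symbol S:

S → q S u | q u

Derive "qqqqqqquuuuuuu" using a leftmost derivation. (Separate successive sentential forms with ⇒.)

S⇒qSu⇒qqSuu⇒qqqSuuu⇒qqqqSuuuu⇒qqqqqSuuuuu⇒qqqqqqSuuuuuu⇒qqqqqqquuuuuuu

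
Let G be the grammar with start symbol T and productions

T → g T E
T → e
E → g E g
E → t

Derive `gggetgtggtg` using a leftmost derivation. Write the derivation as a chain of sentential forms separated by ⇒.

T⇒gTE⇒ggTEE⇒gggTEEE⇒gggeEEE⇒gggetEE⇒gggetgEgE⇒gggetgtgE⇒gggetgtggEg⇒gggetgtggtg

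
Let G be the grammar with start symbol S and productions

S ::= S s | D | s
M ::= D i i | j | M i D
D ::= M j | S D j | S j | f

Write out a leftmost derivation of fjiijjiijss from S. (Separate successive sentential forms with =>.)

S => Ss => Sss => Dss => Mjss => Diijss => Sjiijss => Djiijss => Mjjiijss => Diijjiijss => Sjiijjiijss => Djiijjiijss => fjiijjiijss

S => Ss   [S ::= S s]
Ss => Sss   [S ::= S s]
Sss => Dss   [S ::= D]
Dss => Mjss   [D ::= M j]
Mjss => Diijss   [M ::= D i i]
Diijss => Sjiijss   [D ::= S j]
Sjiijss => Djiijss   [S ::= D]
Djiijss => Mjjiijss   [D ::= M j]
Mjjiijss => Diijjiijss   [M ::= D i i]
Diijjiijss => Sjiijjiijss   [D ::= S j]
Sjiijjiijss => Djiijjiijss   [S ::= D]
Djiijjiijss => fjiijjiijss   [D ::= f]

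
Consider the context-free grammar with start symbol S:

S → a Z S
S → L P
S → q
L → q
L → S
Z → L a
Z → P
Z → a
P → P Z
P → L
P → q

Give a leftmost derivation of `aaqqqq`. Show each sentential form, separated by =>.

S => LP => SP => aZSP => aPSP => aLSP => aSSP => aaZSSP => aaPSSP => aaqSSP => aaqqSP => aaqqqP => aaqqqq

S => LP   [S → L P]
LP => SP   [L → S]
SP => aZSP   [S → a Z S]
aZSP => aPSP   [Z → P]
aPSP => aLSP   [P → L]
aLSP => aSSP   [L → S]
aSSP => aaZSSP   [S → a Z S]
aaZSSP => aaPSSP   [Z → P]
aaPSSP => aaqSSP   [P → q]
aaqSSP => aaqqSP   [S → q]
aaqqSP => aaqqqP   [S → q]
aaqqqP => aaqqqq   [P → q]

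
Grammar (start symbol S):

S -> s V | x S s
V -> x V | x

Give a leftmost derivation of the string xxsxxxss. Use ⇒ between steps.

S ⇒ xSs   [S -> x S s]
xSs ⇒ xxSss   [S -> x S s]
xxSss ⇒ xxsVss   [S -> s V]
xxsVss ⇒ xxsxVss   [V -> x V]
xxsxVss ⇒ xxsxxVss   [V -> x V]
xxsxxVss ⇒ xxsxxxss   [V -> x]

S⇒xSs⇒xxSss⇒xxsVss⇒xxsxVss⇒xxsxxVss⇒xxsxxxss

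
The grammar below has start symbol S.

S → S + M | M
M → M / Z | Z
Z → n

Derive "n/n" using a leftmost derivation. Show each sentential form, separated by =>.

S=>M=>M/Z=>Z/Z=>n/Z=>n/n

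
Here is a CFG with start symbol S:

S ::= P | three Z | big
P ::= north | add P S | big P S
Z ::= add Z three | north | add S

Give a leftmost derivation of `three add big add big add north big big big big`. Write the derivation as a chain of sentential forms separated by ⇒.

S ⇒ three Z   [S ::= three Z]
three Z ⇒ three add S   [Z ::= add S]
three add S ⇒ three add P   [S ::= P]
three add P ⇒ three add big P S   [P ::= big P S]
three add big P S ⇒ three add big add P S S   [P ::= add P S]
three add big add P S S ⇒ three add big add big P S S S   [P ::= big P S]
three add big add big P S S S ⇒ three add big add big add P S S S S   [P ::= add P S]
three add big add big add P S S S S ⇒ three add big add big add north S S S S   [P ::= north]
three add big add big add north S S S S ⇒ three add big add big add north big S S S   [S ::= big]
three add big add big add north big S S S ⇒ three add big add big add north big big S S   [S ::= big]
three add big add big add north big big S S ⇒ three add big add big add north big big big S   [S ::= big]
three add big add big add north big big big S ⇒ three add big add big add north big big big big   [S ::= big]

S ⇒ three Z ⇒ three add S ⇒ three add P ⇒ three add big P S ⇒ three add big add P S S ⇒ three add big add big P S S S ⇒ three add big add big add P S S S S ⇒ three add big add big add north S S S S ⇒ three add big add big add north big S S S ⇒ three add big add big add north big big S S ⇒ three add big add big add north big big big S ⇒ three add big add big add north big big big big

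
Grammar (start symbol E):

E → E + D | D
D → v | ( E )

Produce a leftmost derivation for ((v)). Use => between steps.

E => D => (E) => (D) => ((E)) => ((D)) => ((v))

E => D   [E → D]
D => (E)   [D → ( E )]
(E) => (D)   [E → D]
(D) => ((E))   [D → ( E )]
((E)) => ((D))   [E → D]
((D)) => ((v))   [D → v]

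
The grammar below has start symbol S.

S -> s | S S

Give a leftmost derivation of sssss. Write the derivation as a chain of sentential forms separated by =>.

S => SS => sS => sSS => sSSS => sSSSS => ssSSS => sssSS => ssssS => sssss

S => SS   [S -> S S]
SS => sS   [S -> s]
sS => sSS   [S -> S S]
sSS => sSSS   [S -> S S]
sSSS => sSSSS   [S -> S S]
sSSSS => ssSSS   [S -> s]
ssSSS => sssSS   [S -> s]
sssSS => ssssS   [S -> s]
ssssS => sssss   [S -> s]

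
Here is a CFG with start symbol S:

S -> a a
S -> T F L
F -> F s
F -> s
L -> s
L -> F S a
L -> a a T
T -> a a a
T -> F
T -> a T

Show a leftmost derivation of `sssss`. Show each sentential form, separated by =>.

S=>TFL=>FFL=>FsFL=>ssFL=>ssFsL=>ssssL=>sssss

S => TFL   [S -> T F L]
TFL => FFL   [T -> F]
FFL => FsFL   [F -> F s]
FsFL => ssFL   [F -> s]
ssFL => ssFsL   [F -> F s]
ssFsL => ssssL   [F -> s]
ssssL => sssss   [L -> s]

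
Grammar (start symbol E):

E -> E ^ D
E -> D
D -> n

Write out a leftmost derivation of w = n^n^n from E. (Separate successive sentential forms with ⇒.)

E ⇒ E^D   [E -> E ^ D]
E^D ⇒ E^D^D   [E -> E ^ D]
E^D^D ⇒ D^D^D   [E -> D]
D^D^D ⇒ n^D^D   [D -> n]
n^D^D ⇒ n^n^D   [D -> n]
n^n^D ⇒ n^n^n   [D -> n]

E ⇒ E^D ⇒ E^D^D ⇒ D^D^D ⇒ n^D^D ⇒ n^n^D ⇒ n^n^n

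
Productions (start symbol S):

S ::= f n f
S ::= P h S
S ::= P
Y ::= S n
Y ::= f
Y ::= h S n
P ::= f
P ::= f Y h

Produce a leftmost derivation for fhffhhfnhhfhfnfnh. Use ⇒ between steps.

S ⇒ PhS ⇒ fYhhS ⇒ fhSnhhS ⇒ fhPhSnhhS ⇒ fhfYhhSnhhS ⇒ fhffhhSnhhS ⇒ fhffhhPnhhS ⇒ fhffhhfnhhS ⇒ fhffhhfnhhP ⇒ fhffhhfnhhfYh ⇒ fhffhhfnhhfhSnh ⇒ fhffhhfnhhfhfnfnh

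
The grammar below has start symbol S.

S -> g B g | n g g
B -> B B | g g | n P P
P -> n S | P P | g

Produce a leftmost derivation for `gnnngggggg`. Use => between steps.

S => gBg   [S -> g B g]
gBg => gnPPg   [B -> n P P]
gnPPg => gnnSPg   [P -> n S]
gnnSPg => gnnnggPg   [S -> n g g]
gnnnggPg => gnnnggPPg   [P -> P P]
gnnnggPPg => gnnngggPg   [P -> g]
gnnngggPg => gnnngggPPg   [P -> P P]
gnnngggPPg => gnnnggggPg   [P -> g]
gnnnggggPg => gnnngggggg   [P -> g]

S => gBg => gnPPg => gnnSPg => gnnnggPg => gnnnggPPg => gnnngggPg => gnnngggPPg => gnnnggggPg => gnnngggggg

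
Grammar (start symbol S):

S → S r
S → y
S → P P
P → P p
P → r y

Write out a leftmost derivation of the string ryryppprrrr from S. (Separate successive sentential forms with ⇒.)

S ⇒ Sr   [S → S r]
Sr ⇒ Srr   [S → S r]
Srr ⇒ Srrr   [S → S r]
Srrr ⇒ Srrrr   [S → S r]
Srrrr ⇒ PPrrrr   [S → P P]
PPrrrr ⇒ ryPrrrr   [P → r y]
ryPrrrr ⇒ ryPprrrr   [P → P p]
ryPprrrr ⇒ ryPpprrrr   [P → P p]
ryPpprrrr ⇒ ryPppprrrr   [P → P p]
ryPppprrrr ⇒ ryryppprrrr   [P → r y]

S ⇒ Sr ⇒ Srr ⇒ Srrr ⇒ Srrrr ⇒ PPrrrr ⇒ ryPrrrr ⇒ ryPprrrr ⇒ ryPpprrrr ⇒ ryPppprrrr ⇒ ryryppprrrr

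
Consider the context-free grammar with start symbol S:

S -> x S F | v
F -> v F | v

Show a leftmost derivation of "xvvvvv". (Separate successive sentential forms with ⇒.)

S ⇒ xSF   [S -> x S F]
xSF ⇒ xvF   [S -> v]
xvF ⇒ xvvF   [F -> v F]
xvvF ⇒ xvvvF   [F -> v F]
xvvvF ⇒ xvvvvF   [F -> v F]
xvvvvF ⇒ xvvvvv   [F -> v]

S⇒xSF⇒xvF⇒xvvF⇒xvvvF⇒xvvvvF⇒xvvvvv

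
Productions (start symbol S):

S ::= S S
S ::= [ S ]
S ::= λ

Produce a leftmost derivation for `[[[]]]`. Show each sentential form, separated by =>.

S => SS   [S ::= S S]
SS => SSS   [S ::= S S]
SSS => [S]SS   [S ::= [ S ]]
[S]SS => [[S]]SS   [S ::= [ S ]]
[[S]]SS => [[SS]]SS   [S ::= S S]
[[SS]]SS => [[SSS]]SS   [S ::= S S]
[[SSS]]SS => [[[S]SS]]SS   [S ::= [ S ]]
[[[S]SS]]SS => [[[]SS]]SS   [S ::= λ]
[[[]SS]]SS => [[[]S]]SS   [S ::= λ]
[[[]S]]SS => [[[]]]SS   [S ::= λ]
[[[]]]SS => [[[]]]S   [S ::= λ]
[[[]]]S => [[[]]]   [S ::= λ]

S => SS => SSS => [S]SS => [[S]]SS => [[SS]]SS => [[SSS]]SS => [[[S]SS]]SS => [[[]SS]]SS => [[[]S]]SS => [[[]]]SS => [[[]]]S => [[[]]]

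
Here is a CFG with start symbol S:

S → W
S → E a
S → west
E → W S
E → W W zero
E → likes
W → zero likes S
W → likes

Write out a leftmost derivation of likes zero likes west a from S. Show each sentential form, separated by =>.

S => E a => W S a => likes S a => likes W a => likes zero likes S a => likes zero likes west a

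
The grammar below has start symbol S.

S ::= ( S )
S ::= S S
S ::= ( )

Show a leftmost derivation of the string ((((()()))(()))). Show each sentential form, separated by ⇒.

S ⇒ (S) ⇒ ((S)) ⇒ ((SS)) ⇒ (((S)S)) ⇒ ((((S))S)) ⇒ ((((SS))S)) ⇒ ((((()S))S)) ⇒ ((((()()))S)) ⇒ ((((()()))(S))) ⇒ ((((()()))(())))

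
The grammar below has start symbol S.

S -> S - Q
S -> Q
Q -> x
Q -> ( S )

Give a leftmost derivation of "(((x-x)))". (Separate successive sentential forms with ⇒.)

S ⇒ Q ⇒ (S) ⇒ (Q) ⇒ ((S)) ⇒ ((Q)) ⇒ (((S))) ⇒ (((S-Q))) ⇒ (((Q-Q))) ⇒ (((x-Q))) ⇒ (((x-x)))

S ⇒ Q   [S -> Q]
Q ⇒ (S)   [Q -> ( S )]
(S) ⇒ (Q)   [S -> Q]
(Q) ⇒ ((S))   [Q -> ( S )]
((S)) ⇒ ((Q))   [S -> Q]
((Q)) ⇒ (((S)))   [Q -> ( S )]
(((S))) ⇒ (((S-Q)))   [S -> S - Q]
(((S-Q))) ⇒ (((Q-Q)))   [S -> Q]
(((Q-Q))) ⇒ (((x-Q)))   [Q -> x]
(((x-Q))) ⇒ (((x-x)))   [Q -> x]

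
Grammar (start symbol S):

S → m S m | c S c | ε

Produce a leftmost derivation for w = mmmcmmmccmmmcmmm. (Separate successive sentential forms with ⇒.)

S ⇒ mSm ⇒ mmSmm ⇒ mmmSmmm ⇒ mmmcScmmm ⇒ mmmcmSmcmmm ⇒ mmmcmmSmmcmmm ⇒ mmmcmmmSmmmcmmm ⇒ mmmcmmmcScmmmcmmm ⇒ mmmcmmmccmmmcmmm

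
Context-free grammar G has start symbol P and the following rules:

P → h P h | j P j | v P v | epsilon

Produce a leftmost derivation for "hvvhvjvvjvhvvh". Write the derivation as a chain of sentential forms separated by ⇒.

P ⇒ hPh   [P → h P h]
hPh ⇒ hvPvh   [P → v P v]
hvPvh ⇒ hvvPvvh   [P → v P v]
hvvPvvh ⇒ hvvhPhvvh   [P → h P h]
hvvhPhvvh ⇒ hvvhvPvhvvh   [P → v P v]
hvvhvPvhvvh ⇒ hvvhvjPjvhvvh   [P → j P j]
hvvhvjPjvhvvh ⇒ hvvhvjvPvjvhvvh   [P → v P v]
hvvhvjvPvjvhvvh ⇒ hvvhvjvvjvhvvh   [P → epsilon]

P⇒hPh⇒hvPvh⇒hvvPvvh⇒hvvhPhvvh⇒hvvhvPvhvvh⇒hvvhvjPjvhvvh⇒hvvhvjvPvjvhvvh⇒hvvhvjvvjvhvvh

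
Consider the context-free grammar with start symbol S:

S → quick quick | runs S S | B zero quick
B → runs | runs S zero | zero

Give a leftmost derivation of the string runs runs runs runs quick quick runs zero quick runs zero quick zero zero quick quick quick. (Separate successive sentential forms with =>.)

S => runs S S => runs runs S S S => runs runs runs S S S S => runs runs runs runs S S S S S => runs runs runs runs quick quick S S S S => runs runs runs runs quick quick B zero quick S S S => runs runs runs runs quick quick runs zero quick S S S => runs runs runs runs quick quick runs zero quick B zero quick S S => runs runs runs runs quick quick runs zero quick runs zero quick S S => runs runs runs runs quick quick runs zero quick runs zero quick B zero quick S => runs runs runs runs quick quick runs zero quick runs zero quick zero zero quick S => runs runs runs runs quick quick runs zero quick runs zero quick zero zero quick quick quick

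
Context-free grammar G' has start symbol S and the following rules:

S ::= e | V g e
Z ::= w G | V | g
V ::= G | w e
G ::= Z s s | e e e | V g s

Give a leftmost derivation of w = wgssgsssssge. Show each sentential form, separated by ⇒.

S⇒Vge⇒Gge⇒Zssge⇒wGssge⇒wZssssge⇒wVssssge⇒wGssssge⇒wVgsssssge⇒wGgsssssge⇒wZssgsssssge⇒wgssgsssssge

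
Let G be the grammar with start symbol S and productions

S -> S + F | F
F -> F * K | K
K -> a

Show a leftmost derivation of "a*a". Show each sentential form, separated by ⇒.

S ⇒ F   [S -> F]
F ⇒ F*K   [F -> F * K]
F*K ⇒ K*K   [F -> K]
K*K ⇒ a*K   [K -> a]
a*K ⇒ a*a   [K -> a]

S ⇒ F ⇒ F*K ⇒ K*K ⇒ a*K ⇒ a*a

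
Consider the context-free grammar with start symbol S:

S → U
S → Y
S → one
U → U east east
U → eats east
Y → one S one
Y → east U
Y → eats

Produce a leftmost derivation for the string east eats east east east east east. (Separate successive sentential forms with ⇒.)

S ⇒ Y ⇒ east U ⇒ east U east east ⇒ east U east east east east ⇒ east eats east east east east east

S ⇒ Y   [S → Y]
Y ⇒ east U   [Y → east U]
east U ⇒ east U east east   [U → U east east]
east U east east ⇒ east U east east east east   [U → U east east]
east U east east east east ⇒ east eats east east east east east   [U → eats east]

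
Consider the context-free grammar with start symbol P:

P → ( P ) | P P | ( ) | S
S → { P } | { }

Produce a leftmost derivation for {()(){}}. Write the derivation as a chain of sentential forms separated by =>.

P => S => {P} => {PP} => {()P} => {()PP} => {()()P} => {()()S} => {()(){}}

P => S   [P → S]
S => {P}   [S → { P }]
{P} => {PP}   [P → P P]
{PP} => {()P}   [P → ( )]
{()P} => {()PP}   [P → P P]
{()PP} => {()()P}   [P → ( )]
{()()P} => {()()S}   [P → S]
{()()S} => {()(){}}   [S → { }]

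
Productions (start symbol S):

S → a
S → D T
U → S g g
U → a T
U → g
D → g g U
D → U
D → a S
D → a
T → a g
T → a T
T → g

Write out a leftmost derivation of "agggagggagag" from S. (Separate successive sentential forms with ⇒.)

S ⇒ DT   [S → D T]
DT ⇒ aST   [D → a S]
aST ⇒ aDTT   [S → D T]
aDTT ⇒ aUTT   [D → U]
aUTT ⇒ aSggTT   [U → S g g]
aSggTT ⇒ aDTggTT   [S → D T]
aDTggTT ⇒ aggUTggTT   [D → g g U]
aggUTggTT ⇒ agggTggTT   [U → g]
agggTggTT ⇒ agggagggTT   [T → a g]
agggagggTT ⇒ agggagggagT   [T → a g]
agggagggagT ⇒ agggagggagag   [T → a g]

S ⇒ DT ⇒ aST ⇒ aDTT ⇒ aUTT ⇒ aSggTT ⇒ aDTggTT ⇒ aggUTggTT ⇒ agggTggTT ⇒ agggagggTT ⇒ agggagggagT ⇒ agggagggagag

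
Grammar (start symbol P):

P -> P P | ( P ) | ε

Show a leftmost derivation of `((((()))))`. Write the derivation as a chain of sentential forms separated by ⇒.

P ⇒ PP   [P -> P P]
PP ⇒ PPP   [P -> P P]
PPP ⇒ (P)PP   [P -> ( P )]
(P)PP ⇒ (PP)PP   [P -> P P]
(PP)PP ⇒ ((P)P)PP   [P -> ( P )]
((P)P)PP ⇒ (((P))P)PP   [P -> ( P )]
(((P))P)PP ⇒ ((((P)))P)PP   [P -> ( P )]
((((P)))P)PP ⇒ (((((P))))P)PP   [P -> ( P )]
(((((P))))P)PP ⇒ ((((())))P)PP   [P -> ε]
((((())))P)PP ⇒ ((((()))))PP   [P -> ε]
((((()))))PP ⇒ ((((()))))P   [P -> ε]
((((()))))P ⇒ ((((()))))   [P -> ε]

P⇒PP⇒PPP⇒(P)PP⇒(PP)PP⇒((P)P)PP⇒(((P))P)PP⇒((((P)))P)PP⇒(((((P))))P)PP⇒((((())))P)PP⇒((((()))))PP⇒((((()))))P⇒((((()))))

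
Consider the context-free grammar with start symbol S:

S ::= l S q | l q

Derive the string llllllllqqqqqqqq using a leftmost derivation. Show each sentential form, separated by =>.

S=>lSq=>llSqq=>lllSqqq=>llllSqqqq=>lllllSqqqqq=>llllllSqqqqqq=>lllllllSqqqqqqq=>llllllllqqqqqqqq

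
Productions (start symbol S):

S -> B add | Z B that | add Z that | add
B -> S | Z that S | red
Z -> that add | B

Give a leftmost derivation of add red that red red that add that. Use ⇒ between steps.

S ⇒ add Z that ⇒ add B that ⇒ add Z that S that ⇒ add B that S that ⇒ add red that S that ⇒ add red that B add that ⇒ add red that S add that ⇒ add red that Z B that add that ⇒ add red that B B that add that ⇒ add red that red B that add that ⇒ add red that red red that add that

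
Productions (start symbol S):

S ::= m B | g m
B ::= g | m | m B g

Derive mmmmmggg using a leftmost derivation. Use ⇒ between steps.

S⇒mB⇒mmBg⇒mmmBgg⇒mmmmBggg⇒mmmmmggg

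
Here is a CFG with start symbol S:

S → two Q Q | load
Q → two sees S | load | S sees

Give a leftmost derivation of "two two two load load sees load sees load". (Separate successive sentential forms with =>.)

S => two Q Q   [S → two Q Q]
two Q Q => two S sees Q   [Q → S sees]
two S sees Q => two two Q Q sees Q   [S → two Q Q]
two two Q Q sees Q => two two S sees Q sees Q   [Q → S sees]
two two S sees Q sees Q => two two two Q Q sees Q sees Q   [S → two Q Q]
two two two Q Q sees Q sees Q => two two two load Q sees Q sees Q   [Q → load]
two two two load Q sees Q sees Q => two two two load load sees Q sees Q   [Q → load]
two two two load load sees Q sees Q => two two two load load sees load sees Q   [Q → load]
two two two load load sees load sees Q => two two two load load sees load sees load   [Q → load]

S => two Q Q => two S sees Q => two two Q Q sees Q => two two S sees Q sees Q => two two two Q Q sees Q sees Q => two two two load Q sees Q sees Q => two two two load load sees Q sees Q => two two two load load sees load sees Q => two two two load load sees load sees load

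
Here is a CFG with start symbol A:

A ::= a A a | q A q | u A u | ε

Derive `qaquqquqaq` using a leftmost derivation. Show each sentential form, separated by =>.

A => qAq => qaAaq => qaqAqaq => qaquAuqaq => qaquqAquqaq => qaquqquqaq

A => qAq   [A ::= q A q]
qAq => qaAaq   [A ::= a A a]
qaAaq => qaqAqaq   [A ::= q A q]
qaqAqaq => qaquAuqaq   [A ::= u A u]
qaquAuqaq => qaquqAquqaq   [A ::= q A q]
qaquqAquqaq => qaquqquqaq   [A ::= ε]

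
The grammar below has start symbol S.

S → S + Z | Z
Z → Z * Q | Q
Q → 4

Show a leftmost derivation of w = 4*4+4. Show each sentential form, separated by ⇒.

S⇒S+Z⇒Z+Z⇒Z*Q+Z⇒Q*Q+Z⇒4*Q+Z⇒4*4+Z⇒4*4+Q⇒4*4+4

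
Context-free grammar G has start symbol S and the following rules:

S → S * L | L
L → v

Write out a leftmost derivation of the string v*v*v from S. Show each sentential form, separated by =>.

S => S*L   [S → S * L]
S*L => S*L*L   [S → S * L]
S*L*L => L*L*L   [S → L]
L*L*L => v*L*L   [L → v]
v*L*L => v*v*L   [L → v]
v*v*L => v*v*v   [L → v]

S => S*L => S*L*L => L*L*L => v*L*L => v*v*L => v*v*v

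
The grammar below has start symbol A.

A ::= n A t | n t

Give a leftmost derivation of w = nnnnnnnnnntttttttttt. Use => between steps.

A => nAt   [A ::= n A t]
nAt => nnAtt   [A ::= n A t]
nnAtt => nnnAttt   [A ::= n A t]
nnnAttt => nnnnAtttt   [A ::= n A t]
nnnnAtttt => nnnnnAttttt   [A ::= n A t]
nnnnnAttttt => nnnnnnAtttttt   [A ::= n A t]
nnnnnnAtttttt => nnnnnnnAttttttt   [A ::= n A t]
nnnnnnnAttttttt => nnnnnnnnAtttttttt   [A ::= n A t]
nnnnnnnnAtttttttt => nnnnnnnnnAttttttttt   [A ::= n A t]
nnnnnnnnnAttttttttt => nnnnnnnnnntttttttttt   [A ::= n t]

A => nAt => nnAtt => nnnAttt => nnnnAtttt => nnnnnAttttt => nnnnnnAtttttt => nnnnnnnAttttttt => nnnnnnnnAtttttttt => nnnnnnnnnAttttttttt => nnnnnnnnnntttttttttt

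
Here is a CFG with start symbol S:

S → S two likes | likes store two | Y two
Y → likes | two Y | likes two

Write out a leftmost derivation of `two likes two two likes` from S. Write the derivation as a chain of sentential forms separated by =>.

S => S two likes => Y two two likes => two Y two two likes => two likes two two likes

S => S two likes   [S → S two likes]
S two likes => Y two two likes   [S → Y two]
Y two two likes => two Y two two likes   [Y → two Y]
two Y two two likes => two likes two two likes   [Y → likes]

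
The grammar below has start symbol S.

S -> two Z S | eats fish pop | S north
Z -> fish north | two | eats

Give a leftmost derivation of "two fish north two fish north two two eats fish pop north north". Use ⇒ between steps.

S ⇒ two Z S ⇒ two fish north S ⇒ two fish north two Z S ⇒ two fish north two fish north S ⇒ two fish north two fish north two Z S ⇒ two fish north two fish north two two S ⇒ two fish north two fish north two two S north ⇒ two fish north two fish north two two S north north ⇒ two fish north two fish north two two eats fish pop north north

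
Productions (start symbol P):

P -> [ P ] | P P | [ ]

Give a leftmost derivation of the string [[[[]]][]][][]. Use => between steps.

P => PP   [P -> P P]
PP => PPP   [P -> P P]
PPP => [P]PP   [P -> [ P ]]
[P]PP => [PP]PP   [P -> P P]
[PP]PP => [[P]P]PP   [P -> [ P ]]
[[P]P]PP => [[[P]]P]PP   [P -> [ P ]]
[[[P]]P]PP => [[[[]]]P]PP   [P -> [ ]]
[[[[]]]P]PP => [[[[]]][]]PP   [P -> [ ]]
[[[[]]][]]PP => [[[[]]][]][]P   [P -> [ ]]
[[[[]]][]][]P => [[[[]]][]][][]   [P -> [ ]]

P=>PP=>PPP=>[P]PP=>[PP]PP=>[[P]P]PP=>[[[P]]P]PP=>[[[[]]]P]PP=>[[[[]]][]]PP=>[[[[]]][]][]P=>[[[[]]][]][][]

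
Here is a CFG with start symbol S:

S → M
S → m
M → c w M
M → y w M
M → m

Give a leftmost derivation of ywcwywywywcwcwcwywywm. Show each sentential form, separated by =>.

S=>M=>ywM=>ywcwM=>ywcwywM=>ywcwywywM=>ywcwywywywM=>ywcwywywywcwM=>ywcwywywywcwcwM=>ywcwywywywcwcwcwM=>ywcwywywywcwcwcwywM=>ywcwywywywcwcwcwywywM=>ywcwywywywcwcwcwywywm

S => M   [S → M]
M => ywM   [M → y w M]
ywM => ywcwM   [M → c w M]
ywcwM => ywcwywM   [M → y w M]
ywcwywM => ywcwywywM   [M → y w M]
ywcwywywM => ywcwywywywM   [M → y w M]
ywcwywywywM => ywcwywywywcwM   [M → c w M]
ywcwywywywcwM => ywcwywywywcwcwM   [M → c w M]
ywcwywywywcwcwM => ywcwywywywcwcwcwM   [M → c w M]
ywcwywywywcwcwcwM => ywcwywywywcwcwcwywM   [M → y w M]
ywcwywywywcwcwcwywM => ywcwywywywcwcwcwywywM   [M → y w M]
ywcwywywywcwcwcwywywM => ywcwywywywcwcwcwywywm   [M → m]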